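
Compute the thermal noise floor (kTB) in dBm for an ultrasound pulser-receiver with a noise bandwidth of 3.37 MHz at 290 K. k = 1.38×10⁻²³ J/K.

P_n = kTB = 1.38×10⁻²³ × 290 × 3.37×10⁶ = 1.35×10⁻¹⁴ W
In dBm: 10 log₁₀(1.35×10⁻¹⁴ / 10⁻³) = −108.7 dBm

−108.7 dBm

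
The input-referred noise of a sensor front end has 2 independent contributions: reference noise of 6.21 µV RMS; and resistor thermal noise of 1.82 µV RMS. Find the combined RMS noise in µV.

Uncorrelated sources add in power (mean-square): V_tot = √(ΣV_i²)
V_tot = √[(6.21×10⁻⁶)² + (1.82×10⁻⁶)²] = 6.47×10⁻⁶ V = 6.47 µV

6.47 µV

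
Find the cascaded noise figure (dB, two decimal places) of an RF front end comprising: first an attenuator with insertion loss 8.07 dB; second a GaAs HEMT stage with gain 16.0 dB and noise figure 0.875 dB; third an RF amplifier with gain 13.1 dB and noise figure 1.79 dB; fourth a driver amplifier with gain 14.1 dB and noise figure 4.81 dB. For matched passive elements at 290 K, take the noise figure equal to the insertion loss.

9.00 dB

Convert to linear (a loss of L dB is a gain of −L dB): F_i = 10^(NF_i/10), G_i = 10^(G_i,dB/10)
  Stage 1: F_1 = 10^(8.07/10) = 6.412, G_1 = 10^(−8.07/10) = 0.1560
  Stage 2: F_2 = 10^(0.875/10) = 1.223, G_2 = 10^(16.0/10) = 39.81
  Stage 3: F_3 = 10^(1.79/10) = 1.510, G_3 = 10^(13.1/10) = 20.42
  Stage 4: F_4 = 10^(4.81/10) = 3.027, G_4 = 10^(14.1/10) = 25.70
Friis cascade:
  F = 6.412 + (1.223 − 1)/0.1560 + (1.510 − 1)/6.209 + (3.027 − 1)/126.8 = 7.941
NF = 10 log₁₀(7.941) = 9.00 dB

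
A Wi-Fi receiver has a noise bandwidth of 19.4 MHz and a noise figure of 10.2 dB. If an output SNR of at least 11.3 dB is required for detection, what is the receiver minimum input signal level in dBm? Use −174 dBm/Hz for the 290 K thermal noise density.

−79.6 dBm

Sensitivity = −174 + 10 log₁₀(B) + NF + SNR_min
= −174 + 72.88 + 10.2 + 11.3
= −79.62 dBm → −79.6 dBm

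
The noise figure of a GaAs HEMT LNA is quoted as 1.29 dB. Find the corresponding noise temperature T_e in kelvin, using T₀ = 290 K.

100 K

F = 10^(1.29/10) = 1.34586
T_e = (F − 1)·T₀ = (1.34586 − 1) × 290 = 100 K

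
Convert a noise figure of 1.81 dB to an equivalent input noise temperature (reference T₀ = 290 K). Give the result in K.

150 K

F = 10^(1.81/10) = 1.51705
T_e = (F − 1)·T₀ = (1.51705 − 1) × 290 = 150 K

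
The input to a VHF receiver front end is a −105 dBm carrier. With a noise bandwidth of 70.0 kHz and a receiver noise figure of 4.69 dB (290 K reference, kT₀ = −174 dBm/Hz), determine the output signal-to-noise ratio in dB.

15.9 dB

Noise floor: N = −174 + 10 log₁₀(B) + NF
10 log₁₀(7.00×10⁴) = 48.45 dB
N = −174 + 48.45 + 4.69 = −120.86 dBm
SNR = P_sig − N = −105 − (−120.86) = 15.86 dB → 15.9 dB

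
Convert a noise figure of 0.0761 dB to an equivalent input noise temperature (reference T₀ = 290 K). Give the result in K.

5.13 K

F = 10^(0.0761/10) = 1.01768
T_e = (F − 1)·T₀ = (1.01768 − 1) × 290 = 5.13 K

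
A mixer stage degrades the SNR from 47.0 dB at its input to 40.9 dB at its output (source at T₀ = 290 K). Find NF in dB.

6.1 dB

NF (dB) = SNR_in(dB) − SNR_out(dB) when the source is at T₀
NF = 47.0 − 40.9 = 6.1 dB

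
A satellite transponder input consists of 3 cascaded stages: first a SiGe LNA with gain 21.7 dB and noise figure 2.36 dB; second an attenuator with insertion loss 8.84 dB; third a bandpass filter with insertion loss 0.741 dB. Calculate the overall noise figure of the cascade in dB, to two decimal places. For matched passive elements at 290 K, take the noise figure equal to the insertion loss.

Convert to linear (a loss of L dB is a gain of −L dB): F_i = 10^(NF_i/10), G_i = 10^(G_i,dB/10)
  Stage 1: F_1 = 10^(2.36/10) = 1.722, G_1 = 10^(21.7/10) = 147.9
  Stage 2: F_2 = 10^(8.84/10) = 7.656, G_2 = 10^(−8.84/10) = 0.1306
  Stage 3: F_3 = 10^(0.741/10) = 1.186, G_3 = 10^(−0.741/10) = 0.8431
Friis cascade:
  F = 1.722 + (7.656 − 1)/147.9 + (1.186 − 1)/19.32 = 1.776
NF = 10 log₁₀(1.776) = 2.50 dB

2.50 dB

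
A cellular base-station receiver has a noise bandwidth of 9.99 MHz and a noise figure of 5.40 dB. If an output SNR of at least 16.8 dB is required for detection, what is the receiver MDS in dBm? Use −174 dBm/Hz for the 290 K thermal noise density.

Sensitivity = −174 + 10 log₁₀(B) + NF + SNR_min
= −174 + 70 + 5.40 + 16.8
= −81.80 dBm → −81.8 dBm

−81.8 dBm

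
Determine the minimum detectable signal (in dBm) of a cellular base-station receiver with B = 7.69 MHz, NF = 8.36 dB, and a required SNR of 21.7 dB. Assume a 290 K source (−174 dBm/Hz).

Sensitivity = −174 + 10 log₁₀(B) + NF + SNR_min
= −174 + 68.86 + 8.36 + 21.7
= −75.08 dBm → −75.1 dBm

−75.1 dBm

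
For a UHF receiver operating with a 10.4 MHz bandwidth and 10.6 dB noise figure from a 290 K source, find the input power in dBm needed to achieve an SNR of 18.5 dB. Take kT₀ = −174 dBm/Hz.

−74.7 dBm

Sensitivity = −174 + 10 log₁₀(B) + NF + SNR_min
= −174 + 70.17 + 10.6 + 18.5
= −74.73 dBm → −74.7 dBm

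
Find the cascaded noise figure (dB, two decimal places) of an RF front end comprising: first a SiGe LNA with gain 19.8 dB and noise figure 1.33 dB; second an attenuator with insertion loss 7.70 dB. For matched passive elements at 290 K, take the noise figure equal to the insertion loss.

Convert to linear (a loss of L dB is a gain of −L dB): F_i = 10^(NF_i/10), G_i = 10^(G_i,dB/10)
  Stage 1: F_1 = 10^(1.33/10) = 1.358, G_1 = 10^(19.8/10) = 95.50
  Stage 2: F_2 = 10^(7.70/10) = 5.888, G_2 = 10^(−7.70/10) = 0.1698
Friis cascade:
  F = 1.358 + (5.888 − 1)/95.50 = 1.410
NF = 10 log₁₀(1.410) = 1.49 dB

1.49 dB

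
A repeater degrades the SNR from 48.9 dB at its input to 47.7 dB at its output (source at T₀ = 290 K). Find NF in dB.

NF (dB) = SNR_in(dB) − SNR_out(dB) when the source is at T₀
NF = 48.9 − 47.7 = 1.2 dB

1.2 dB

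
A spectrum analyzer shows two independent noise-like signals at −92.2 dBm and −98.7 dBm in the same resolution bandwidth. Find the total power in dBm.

Convert to linear, add, convert back:
P₁ = 6.03×10⁻¹³ W, P₂ = 1.35×10⁻¹³ W
P_tot = 7.37×10⁻¹³ W → 10 log₁₀(P_tot / 10⁻³) = −91.3 dBm

−91.3 dBm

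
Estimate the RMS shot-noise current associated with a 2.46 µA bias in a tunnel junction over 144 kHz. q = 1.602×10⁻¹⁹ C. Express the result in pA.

I_n = √(2qI·B)
2qI·B = 2 × 1.602×10⁻¹⁹ × 2.46×10⁻⁶ × 1.44×10⁵ = 1.13×10⁻¹⁹ A²
I_n = √(1.13×10⁻¹⁹) = 3.37×10⁻¹⁰ A = 337 pA

337 pA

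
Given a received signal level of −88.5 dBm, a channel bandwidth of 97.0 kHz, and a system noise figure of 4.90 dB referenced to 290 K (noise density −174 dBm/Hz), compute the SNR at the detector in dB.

30.7 dB

Noise floor: N = −174 + 10 log₁₀(B) + NF
10 log₁₀(9.70×10⁴) = 49.87 dB
N = −174 + 49.87 + 4.90 = −119.23 dBm
SNR = P_sig − N = −88.5 − (−119.23) = 30.73 dB → 30.7 dB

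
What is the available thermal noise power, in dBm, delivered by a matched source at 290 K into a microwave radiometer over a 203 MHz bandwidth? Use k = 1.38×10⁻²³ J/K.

−90.9 dBm

P_n = kTB = 1.38×10⁻²³ × 290 × 2.03×10⁸ = 8.12×10⁻¹³ W
In dBm: 10 log₁₀(8.12×10⁻¹³ / 10⁻³) = −90.9 dBm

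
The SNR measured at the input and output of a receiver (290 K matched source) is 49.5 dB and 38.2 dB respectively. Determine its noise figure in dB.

NF (dB) = SNR_in(dB) − SNR_out(dB) when the source is at T₀
NF = 49.5 − 38.2 = 11.3 dB

11.3 dB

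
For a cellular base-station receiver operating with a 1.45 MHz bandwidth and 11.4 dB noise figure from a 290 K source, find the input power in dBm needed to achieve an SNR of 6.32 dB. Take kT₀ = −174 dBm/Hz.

Sensitivity = −174 + 10 log₁₀(B) + NF + SNR_min
= −174 + 61.61 + 11.4 + 6.32
= −94.67 dBm → −94.7 dBm

−94.7 dBm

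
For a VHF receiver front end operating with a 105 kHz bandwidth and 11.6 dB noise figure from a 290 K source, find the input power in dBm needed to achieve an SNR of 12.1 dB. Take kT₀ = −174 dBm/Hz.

−100.1 dBm

Sensitivity = −174 + 10 log₁₀(B) + NF + SNR_min
= −174 + 50.21 + 11.6 + 12.1
= −100.09 dBm → −100.1 dBm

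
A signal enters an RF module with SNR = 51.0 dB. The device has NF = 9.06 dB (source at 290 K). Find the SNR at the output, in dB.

41.94 dB

By definition F = SNR_in/SNR_out, so in dB: SNR_out = SNR_in − NF
SNR_out = 51.0 − 9.06 = 41.94 dB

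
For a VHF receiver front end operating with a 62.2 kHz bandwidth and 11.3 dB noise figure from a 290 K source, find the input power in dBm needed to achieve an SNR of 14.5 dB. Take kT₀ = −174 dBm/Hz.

Sensitivity = −174 + 10 log₁₀(B) + NF + SNR_min
= −174 + 47.94 + 11.3 + 14.5
= −100.26 dBm → −100.3 dBm

−100.3 dBm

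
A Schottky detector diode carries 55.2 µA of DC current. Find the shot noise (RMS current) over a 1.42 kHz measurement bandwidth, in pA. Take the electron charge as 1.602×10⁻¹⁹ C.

158 pA

I_n = √(2qI·B)
2qI·B = 2 × 1.602×10⁻¹⁹ × 5.52×10⁻⁵ × 1.42×10³ = 2.51×10⁻²⁰ A²
I_n = √(2.51×10⁻²⁰) = 1.58×10⁻¹⁰ A = 158 pA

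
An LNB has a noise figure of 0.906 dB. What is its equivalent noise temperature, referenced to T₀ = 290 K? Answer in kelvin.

67.3 K

F = 10^(0.906/10) = 1.23197
T_e = (F − 1)·T₀ = (1.23197 − 1) × 290 = 67.3 K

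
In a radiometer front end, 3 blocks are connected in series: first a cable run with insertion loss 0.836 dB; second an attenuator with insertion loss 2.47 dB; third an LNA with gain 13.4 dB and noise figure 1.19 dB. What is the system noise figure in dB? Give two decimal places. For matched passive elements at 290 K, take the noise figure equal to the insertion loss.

4.50 dB

Convert to linear (a loss of L dB is a gain of −L dB): F_i = 10^(NF_i/10), G_i = 10^(G_i,dB/10)
  Stage 1: F_1 = 10^(0.836/10) = 1.212, G_1 = 10^(−0.836/10) = 0.8249
  Stage 2: F_2 = 10^(2.47/10) = 1.766, G_2 = 10^(−2.47/10) = 0.5662
  Stage 3: F_3 = 10^(1.19/10) = 1.315, G_3 = 10^(13.4/10) = 21.88
Friis cascade:
  F = 1.212 + (1.766 − 1)/0.8249 + (1.315 − 1)/0.4671 = 2.816
NF = 10 log₁₀(2.816) = 4.50 dB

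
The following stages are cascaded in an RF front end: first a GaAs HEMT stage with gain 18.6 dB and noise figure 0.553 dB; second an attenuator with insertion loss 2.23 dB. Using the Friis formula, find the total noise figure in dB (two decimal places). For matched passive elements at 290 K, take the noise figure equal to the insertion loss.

Convert to linear (a loss of L dB is a gain of −L dB): F_i = 10^(NF_i/10), G_i = 10^(G_i,dB/10)
  Stage 1: F_1 = 10^(0.553/10) = 1.136, G_1 = 10^(18.6/10) = 72.44
  Stage 2: F_2 = 10^(2.23/10) = 1.671, G_2 = 10^(−2.23/10) = 0.5984
Friis cascade:
  F = 1.136 + (1.671 − 1)/72.44 = 1.145
NF = 10 log₁₀(1.145) = 0.59 dB

0.59 dB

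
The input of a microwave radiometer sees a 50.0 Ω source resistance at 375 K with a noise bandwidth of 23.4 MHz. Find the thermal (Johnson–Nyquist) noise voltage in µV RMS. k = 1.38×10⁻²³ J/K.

V_n = √(4kTRB)
4kTRB = 4 × 1.38×10⁻²³ × 375 × 5.00×10¹ × 2.34×10⁷ = 2.42×10⁻¹¹ V²
V_n = √(2.42×10⁻¹¹) = 4.92×10⁻⁶ V = 4.92 µV

4.92 µV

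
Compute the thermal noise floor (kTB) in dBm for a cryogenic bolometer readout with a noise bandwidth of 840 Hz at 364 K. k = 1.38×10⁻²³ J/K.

−143.7 dBm

P_n = kTB = 1.38×10⁻²³ × 364 × 8.40×10² = 4.22×10⁻¹⁸ W
In dBm: 10 log₁₀(4.22×10⁻¹⁸ / 10⁻³) = −143.7 dBm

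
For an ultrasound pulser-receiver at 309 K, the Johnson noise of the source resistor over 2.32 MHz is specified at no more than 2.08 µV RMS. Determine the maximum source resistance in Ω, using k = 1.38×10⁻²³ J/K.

109 Ω

Johnson–Nyquist: V_n = √(4kTRB) ⇒ R = V_n² / (4kTB)
4kTB = 4 × 1.38×10⁻²³ × 309 × 2.32×10⁶ = 3.96×10⁻¹⁴
R = (2.08×10⁻⁶)² / 3.96×10⁻¹⁴ = 1.09×10² Ω = 109 Ω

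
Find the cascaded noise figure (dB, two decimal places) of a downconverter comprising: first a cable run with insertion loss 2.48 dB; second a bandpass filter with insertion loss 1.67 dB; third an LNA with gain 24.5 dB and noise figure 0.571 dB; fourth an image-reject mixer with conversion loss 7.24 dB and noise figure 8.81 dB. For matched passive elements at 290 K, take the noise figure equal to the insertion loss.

Convert to linear (a loss of L dB is a gain of −L dB): F_i = 10^(NF_i/10), G_i = 10^(G_i,dB/10)
  Stage 1: F_1 = 10^(2.48/10) = 1.770, G_1 = 10^(−2.48/10) = 0.5649
  Stage 2: F_2 = 10^(1.67/10) = 1.469, G_2 = 10^(−1.67/10) = 0.6808
  Stage 3: F_3 = 10^(0.571/10) = 1.141, G_3 = 10^(24.5/10) = 281.8
  Stage 4: F_4 = 10^(8.81/10) = 7.603, G_4 = 10^(−7.24/10) = 0.1888
Friis cascade:
  F = 1.770 + (1.469 − 1)/0.5649 + (1.141 − 1)/0.3846 + (7.603 − 1)/108.4 = 3.026
NF = 10 log₁₀(3.026) = 4.81 dB

4.81 dB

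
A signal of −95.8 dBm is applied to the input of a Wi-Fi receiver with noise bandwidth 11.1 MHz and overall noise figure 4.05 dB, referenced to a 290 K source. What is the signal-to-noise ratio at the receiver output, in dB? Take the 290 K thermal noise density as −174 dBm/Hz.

3.7 dB

Noise floor: N = −174 + 10 log₁₀(B) + NF
10 log₁₀(1.11×10⁷) = 70.45 dB
N = −174 + 70.45 + 4.05 = −99.50 dBm
SNR = P_sig − N = −95.8 − (−99.50) = 3.70 dB → 3.7 dB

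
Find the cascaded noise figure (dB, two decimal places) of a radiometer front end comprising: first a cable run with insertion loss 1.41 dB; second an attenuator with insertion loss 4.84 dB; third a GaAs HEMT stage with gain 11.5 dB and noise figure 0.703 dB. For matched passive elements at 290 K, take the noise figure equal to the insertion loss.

6.95 dB

Convert to linear (a loss of L dB is a gain of −L dB): F_i = 10^(NF_i/10), G_i = 10^(G_i,dB/10)
  Stage 1: F_1 = 10^(1.41/10) = 1.384, G_1 = 10^(−1.41/10) = 0.7228
  Stage 2: F_2 = 10^(4.84/10) = 3.048, G_2 = 10^(−4.84/10) = 0.3281
  Stage 3: F_3 = 10^(0.703/10) = 1.176, G_3 = 10^(11.5/10) = 14.13
Friis cascade:
  F = 1.384 + (3.048 − 1)/0.7228 + (1.176 − 1)/0.2371 = 4.958
NF = 10 log₁₀(4.958) = 6.95 dB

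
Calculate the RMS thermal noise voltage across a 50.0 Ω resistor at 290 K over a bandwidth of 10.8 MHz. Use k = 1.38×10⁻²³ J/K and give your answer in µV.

2.94 µV

V_n = √(4kTRB)
4kTRB = 4 × 1.38×10⁻²³ × 290 × 5.00×10¹ × 1.08×10⁷ = 8.64×10⁻¹² V²
V_n = √(8.64×10⁻¹²) = 2.94×10⁻⁶ V = 2.94 µV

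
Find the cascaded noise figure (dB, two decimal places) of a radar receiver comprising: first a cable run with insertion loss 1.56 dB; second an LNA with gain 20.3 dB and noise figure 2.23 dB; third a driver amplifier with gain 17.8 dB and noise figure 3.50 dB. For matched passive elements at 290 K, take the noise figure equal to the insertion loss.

3.82 dB

Convert to linear (a loss of L dB is a gain of −L dB): F_i = 10^(NF_i/10), G_i = 10^(G_i,dB/10)
  Stage 1: F_1 = 10^(1.56/10) = 1.432, G_1 = 10^(−1.56/10) = 0.6982
  Stage 2: F_2 = 10^(2.23/10) = 1.671, G_2 = 10^(20.3/10) = 107.2
  Stage 3: F_3 = 10^(3.50/10) = 2.239, G_3 = 10^(17.8/10) = 60.26
Friis cascade:
  F = 1.432 + (1.671 − 1)/0.6982 + (2.239 − 1)/74.82 = 2.410
NF = 10 log₁₀(2.410) = 3.82 dB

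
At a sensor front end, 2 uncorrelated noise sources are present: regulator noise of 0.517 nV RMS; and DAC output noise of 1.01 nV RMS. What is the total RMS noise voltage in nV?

Uncorrelated sources add in power (mean-square): V_tot = √(ΣV_i²)
V_tot = √[(5.17×10⁻¹⁰)² + (1.01×10⁻⁹)²] = 1.13×10⁻⁹ V = 1.13 nV

1.13 nV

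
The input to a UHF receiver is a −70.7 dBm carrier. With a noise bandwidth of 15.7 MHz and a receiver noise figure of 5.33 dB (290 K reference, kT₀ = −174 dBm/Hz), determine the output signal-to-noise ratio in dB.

26.0 dB

Noise floor: N = −174 + 10 log₁₀(B) + NF
10 log₁₀(1.57×10⁷) = 71.96 dB
N = −174 + 71.96 + 5.33 = −96.71 dBm
SNR = P_sig − N = −70.7 − (−96.71) = 26.01 dB → 26.0 dB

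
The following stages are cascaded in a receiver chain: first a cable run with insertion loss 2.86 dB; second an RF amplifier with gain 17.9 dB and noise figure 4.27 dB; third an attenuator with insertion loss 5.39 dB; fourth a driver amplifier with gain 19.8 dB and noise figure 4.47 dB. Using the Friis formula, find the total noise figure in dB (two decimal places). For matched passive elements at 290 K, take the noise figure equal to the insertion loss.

7.35 dB

Convert to linear (a loss of L dB is a gain of −L dB): F_i = 10^(NF_i/10), G_i = 10^(G_i,dB/10)
  Stage 1: F_1 = 10^(2.86/10) = 1.932, G_1 = 10^(−2.86/10) = 0.5176
  Stage 2: F_2 = 10^(4.27/10) = 2.673, G_2 = 10^(17.9/10) = 61.66
  Stage 3: F_3 = 10^(5.39/10) = 3.459, G_3 = 10^(−5.39/10) = 0.2891
  Stage 4: F_4 = 10^(4.47/10) = 2.799, G_4 = 10^(19.8/10) = 95.50
Friis cascade:
  F = 1.932 + (2.673 − 1)/0.5176 + (3.459 − 1)/31.92 + (2.799 − 1)/9.226 = 5.436
NF = 10 log₁₀(5.436) = 7.35 dB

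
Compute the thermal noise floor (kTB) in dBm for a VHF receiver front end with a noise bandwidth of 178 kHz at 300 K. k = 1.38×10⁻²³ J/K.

P_n = kTB = 1.38×10⁻²³ × 300 × 1.78×10⁵ = 7.37×10⁻¹⁶ W
In dBm: 10 log₁₀(7.37×10⁻¹⁶ / 10⁻³) = −121.3 dBm

−121.3 dBm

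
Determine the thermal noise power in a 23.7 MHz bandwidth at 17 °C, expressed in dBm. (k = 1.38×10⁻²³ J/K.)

−100.2 dBm

T = 17 °C + 273.15 = 290.15 K
P_n = kTB = 1.38×10⁻²³ × 290.15 × 2.37×10⁷ = 9.49×10⁻¹⁴ W
In dBm: 10 log₁₀(9.49×10⁻¹⁴ / 10⁻³) = −100.2 dBm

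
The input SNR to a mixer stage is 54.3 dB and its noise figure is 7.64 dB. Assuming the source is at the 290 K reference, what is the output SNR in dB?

By definition F = SNR_in/SNR_out, so in dB: SNR_out = SNR_in − NF
SNR_out = 54.3 − 7.64 = 46.66 dB

46.66 dB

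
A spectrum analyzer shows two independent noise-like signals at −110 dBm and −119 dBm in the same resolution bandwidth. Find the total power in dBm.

Convert to linear, add, convert back:
P₁ = 1.00×10⁻¹⁴ W, P₂ = 1.26×10⁻¹⁵ W
P_tot = 1.13×10⁻¹⁴ W → 10 log₁₀(P_tot / 10⁻³) = −109.5 dBm

−109.5 dBm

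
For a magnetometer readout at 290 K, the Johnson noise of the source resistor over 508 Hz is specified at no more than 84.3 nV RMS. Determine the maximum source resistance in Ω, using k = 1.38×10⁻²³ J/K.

874 Ω

Johnson–Nyquist: V_n = √(4kTRB) ⇒ R = V_n² / (4kTB)
4kTB = 4 × 1.38×10⁻²³ × 290 × 5.08×10² = 8.13×10⁻¹⁸
R = (8.43×10⁻⁸)² / 8.13×10⁻¹⁸ = 8.74×10² Ω = 874 Ω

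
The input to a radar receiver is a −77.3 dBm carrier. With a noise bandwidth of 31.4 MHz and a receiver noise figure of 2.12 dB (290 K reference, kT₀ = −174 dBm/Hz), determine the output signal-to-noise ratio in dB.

Noise floor: N = −174 + 10 log₁₀(B) + NF
10 log₁₀(3.14×10⁷) = 74.97 dB
N = −174 + 74.97 + 2.12 = −96.91 dBm
SNR = P_sig − N = −77.3 − (−96.91) = 19.61 dB → 19.6 dB

19.6 dB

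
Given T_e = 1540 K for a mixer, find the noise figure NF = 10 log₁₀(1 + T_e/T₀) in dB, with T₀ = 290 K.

8.00 dB

F = 1 + T_e/T₀ = 1 + 1540/290 = 6.31034
NF = 10 log₁₀(6.31034) = 8.00 dB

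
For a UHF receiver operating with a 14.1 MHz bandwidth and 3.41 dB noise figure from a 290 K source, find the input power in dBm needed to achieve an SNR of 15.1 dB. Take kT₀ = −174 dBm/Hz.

Sensitivity = −174 + 10 log₁₀(B) + NF + SNR_min
= −174 + 71.49 + 3.41 + 15.1
= −84.00 dBm → −84.0 dBm

−84.0 dBm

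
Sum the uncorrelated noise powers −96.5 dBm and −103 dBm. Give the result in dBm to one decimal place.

−95.6 dBm

Convert to linear, add, convert back:
P₁ = 2.24×10⁻¹³ W, P₂ = 5.01×10⁻¹⁴ W
P_tot = 2.74×10⁻¹³ W → 10 log₁₀(P_tot / 10⁻³) = −95.6 dBm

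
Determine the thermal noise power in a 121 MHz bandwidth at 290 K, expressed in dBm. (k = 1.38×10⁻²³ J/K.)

−93.1 dBm

P_n = kTB = 1.38×10⁻²³ × 290 × 1.21×10⁸ = 4.84×10⁻¹³ W
In dBm: 10 log₁₀(4.84×10⁻¹³ / 10⁻³) = −93.1 dBm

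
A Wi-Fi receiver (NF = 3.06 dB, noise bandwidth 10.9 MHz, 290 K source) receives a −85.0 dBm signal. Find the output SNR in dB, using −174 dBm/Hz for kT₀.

15.6 dB

Noise floor: N = −174 + 10 log₁₀(B) + NF
10 log₁₀(1.09×10⁷) = 70.37 dB
N = −174 + 70.37 + 3.06 = −100.57 dBm
SNR = P_sig − N = −85.0 − (−100.57) = 15.57 dB → 15.6 dB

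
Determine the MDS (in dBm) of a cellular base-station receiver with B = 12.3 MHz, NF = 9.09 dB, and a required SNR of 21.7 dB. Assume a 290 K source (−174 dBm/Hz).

−72.3 dBm

Sensitivity = −174 + 10 log₁₀(B) + NF + SNR_min
= −174 + 70.9 + 9.09 + 21.7
= −72.31 dBm → −72.3 dBm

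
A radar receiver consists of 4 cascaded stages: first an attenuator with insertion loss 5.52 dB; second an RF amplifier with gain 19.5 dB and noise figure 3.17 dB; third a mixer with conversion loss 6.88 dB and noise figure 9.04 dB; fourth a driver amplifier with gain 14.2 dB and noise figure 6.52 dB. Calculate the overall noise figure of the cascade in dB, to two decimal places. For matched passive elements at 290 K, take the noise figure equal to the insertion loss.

9.22 dB

Convert to linear (a loss of L dB is a gain of −L dB): F_i = 10^(NF_i/10), G_i = 10^(G_i,dB/10)
  Stage 1: F_1 = 10^(5.52/10) = 3.565, G_1 = 10^(−5.52/10) = 0.2805
  Stage 2: F_2 = 10^(3.17/10) = 2.075, G_2 = 10^(19.5/10) = 89.13
  Stage 3: F_3 = 10^(9.04/10) = 8.017, G_3 = 10^(−6.88/10) = 0.2051
  Stage 4: F_4 = 10^(6.52/10) = 4.487, G_4 = 10^(14.2/10) = 26.30
Friis cascade:
  F = 3.565 + (2.075 − 1)/0.2805 + (8.017 − 1)/25.00 + (4.487 − 1)/5.129 = 8.357
NF = 10 log₁₀(8.357) = 9.22 dB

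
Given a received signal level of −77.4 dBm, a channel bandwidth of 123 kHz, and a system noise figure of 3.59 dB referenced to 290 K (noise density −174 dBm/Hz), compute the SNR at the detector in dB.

Noise floor: N = −174 + 10 log₁₀(B) + NF
10 log₁₀(1.23×10⁵) = 50.9 dB
N = −174 + 50.9 + 3.59 = −119.51 dBm
SNR = P_sig − N = −77.4 − (−119.51) = 42.11 dB → 42.1 dB

42.1 dB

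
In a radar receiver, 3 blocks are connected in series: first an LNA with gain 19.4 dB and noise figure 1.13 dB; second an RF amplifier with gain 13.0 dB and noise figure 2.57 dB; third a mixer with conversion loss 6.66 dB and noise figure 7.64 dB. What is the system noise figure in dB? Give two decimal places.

Convert to linear (a loss of L dB is a gain of −L dB): F_i = 10^(NF_i/10), G_i = 10^(G_i,dB/10)
  Stage 1: F_1 = 10^(1.13/10) = 1.297, G_1 = 10^(19.4/10) = 87.10
  Stage 2: F_2 = 10^(2.57/10) = 1.807, G_2 = 10^(13.0/10) = 19.95
  Stage 3: F_3 = 10^(7.64/10) = 5.808, G_3 = 10^(−6.66/10) = 0.2158
Friis cascade:
  F = 1.297 + (1.807 − 1)/87.10 + (5.808 − 1)/1738 = 1.309
NF = 10 log₁₀(1.309) = 1.17 dB

1.17 dB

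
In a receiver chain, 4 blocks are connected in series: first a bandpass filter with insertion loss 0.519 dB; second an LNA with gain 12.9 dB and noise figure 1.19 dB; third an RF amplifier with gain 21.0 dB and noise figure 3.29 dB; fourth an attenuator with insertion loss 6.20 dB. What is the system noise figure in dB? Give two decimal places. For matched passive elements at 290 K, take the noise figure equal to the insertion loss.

Convert to linear (a loss of L dB is a gain of −L dB): F_i = 10^(NF_i/10), G_i = 10^(G_i,dB/10)
  Stage 1: F_1 = 10^(0.519/10) = 1.127, G_1 = 10^(−0.519/10) = 0.8874
  Stage 2: F_2 = 10^(1.19/10) = 1.315, G_2 = 10^(12.9/10) = 19.50
  Stage 3: F_3 = 10^(3.29/10) = 2.133, G_3 = 10^(21.0/10) = 125.9
  Stage 4: F_4 = 10^(6.20/10) = 4.169, G_4 = 10^(−6.20/10) = 0.2399
Friis cascade:
  F = 1.127 + (1.315 − 1)/0.8874 + (2.133 − 1)/17.30 + (4.169 − 1)/2178 = 1.549
NF = 10 log₁₀(1.549) = 1.90 dB

1.90 dB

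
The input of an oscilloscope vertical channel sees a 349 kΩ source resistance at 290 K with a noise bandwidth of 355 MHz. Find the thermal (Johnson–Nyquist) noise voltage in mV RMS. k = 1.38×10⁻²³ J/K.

V_n = √(4kTRB)
4kTRB = 4 × 1.38×10⁻²³ × 290 × 3.49×10⁵ × 3.55×10⁸ = 1.98×10⁻⁶ V²
V_n = √(1.98×10⁻⁶) = 1.41×10⁻³ V = 1.41 mV

1.41 mV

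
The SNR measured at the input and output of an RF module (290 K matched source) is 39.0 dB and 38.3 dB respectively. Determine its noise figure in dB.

NF (dB) = SNR_in(dB) − SNR_out(dB) when the source is at T₀
NF = 39.0 − 38.3 = 0.7 dB

0.7 dB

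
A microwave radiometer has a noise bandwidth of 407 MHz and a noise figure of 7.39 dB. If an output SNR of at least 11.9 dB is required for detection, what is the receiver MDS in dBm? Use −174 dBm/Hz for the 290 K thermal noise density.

−68.6 dBm

Sensitivity = −174 + 10 log₁₀(B) + NF + SNR_min
= −174 + 86.1 + 7.39 + 11.9
= −68.61 dBm → −68.6 dBm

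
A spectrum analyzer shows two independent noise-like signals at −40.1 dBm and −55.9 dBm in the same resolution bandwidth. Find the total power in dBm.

Convert to linear, add, convert back:
P₁ = 9.77×10⁻⁸ W, P₂ = 2.57×10⁻⁹ W
P_tot = 1.00×10⁻⁷ W → 10 log₁₀(P_tot / 10⁻³) = −40.0 dBm

−40.0 dBm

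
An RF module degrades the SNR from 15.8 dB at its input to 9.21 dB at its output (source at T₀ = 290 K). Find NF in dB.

6.59 dB

NF (dB) = SNR_in(dB) − SNR_out(dB) when the source is at T₀
NF = 15.8 − 9.21 = 6.59 dB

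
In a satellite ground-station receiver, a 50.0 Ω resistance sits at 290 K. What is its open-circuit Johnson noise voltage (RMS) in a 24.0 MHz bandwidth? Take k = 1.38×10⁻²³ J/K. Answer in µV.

4.38 µV

V_n = √(4kTRB)
4kTRB = 4 × 1.38×10⁻²³ × 290 × 5.00×10¹ × 2.40×10⁷ = 1.92×10⁻¹¹ V²
V_n = √(1.92×10⁻¹¹) = 4.38×10⁻⁶ V = 4.38 µV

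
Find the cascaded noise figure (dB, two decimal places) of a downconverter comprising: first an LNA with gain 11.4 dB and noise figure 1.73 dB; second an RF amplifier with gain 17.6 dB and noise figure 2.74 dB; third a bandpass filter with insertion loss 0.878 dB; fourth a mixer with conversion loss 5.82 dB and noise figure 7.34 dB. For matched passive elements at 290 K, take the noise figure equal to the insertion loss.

1.93 dB

Convert to linear (a loss of L dB is a gain of −L dB): F_i = 10^(NF_i/10), G_i = 10^(G_i,dB/10)
  Stage 1: F_1 = 10^(1.73/10) = 1.489, G_1 = 10^(11.4/10) = 13.80
  Stage 2: F_2 = 10^(2.74/10) = 1.879, G_2 = 10^(17.6/10) = 57.54
  Stage 3: F_3 = 10^(0.878/10) = 1.224, G_3 = 10^(−0.878/10) = 0.8170
  Stage 4: F_4 = 10^(7.34/10) = 5.420, G_4 = 10^(−5.82/10) = 0.2618
Friis cascade:
  F = 1.489 + (1.879 − 1)/13.80 + (1.224 − 1)/794.3 + (5.420 − 1)/648.9 = 1.560
NF = 10 log₁₀(1.560) = 1.93 dB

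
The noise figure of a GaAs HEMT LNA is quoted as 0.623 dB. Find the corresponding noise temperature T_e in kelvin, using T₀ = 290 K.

F = 10^(0.623/10) = 1.15425
T_e = (F − 1)·T₀ = (1.15425 − 1) × 290 = 44.7 K

44.7 K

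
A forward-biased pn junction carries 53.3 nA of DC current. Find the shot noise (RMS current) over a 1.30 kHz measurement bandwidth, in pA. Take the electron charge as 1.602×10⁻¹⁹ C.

I_n = √(2qI·B)
2qI·B = 2 × 1.602×10⁻¹⁹ × 5.33×10⁻⁸ × 1.30×10³ = 2.22×10⁻²³ A²
I_n = √(2.22×10⁻²³) = 4.71×10⁻¹² A = 4.71 pA

4.71 pA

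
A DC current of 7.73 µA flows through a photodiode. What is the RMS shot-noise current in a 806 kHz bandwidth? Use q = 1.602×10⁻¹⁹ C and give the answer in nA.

1.41 nA

I_n = √(2qI·B)
2qI·B = 2 × 1.602×10⁻¹⁹ × 7.73×10⁻⁶ × 8.06×10⁵ = 2.00×10⁻¹⁸ A²
I_n = √(2.00×10⁻¹⁸) = 1.41×10⁻⁹ A = 1.41 nA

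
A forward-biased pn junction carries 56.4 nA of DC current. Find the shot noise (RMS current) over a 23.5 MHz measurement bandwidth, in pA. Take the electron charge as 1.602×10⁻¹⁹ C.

I_n = √(2qI·B)
2qI·B = 2 × 1.602×10⁻¹⁹ × 5.64×10⁻⁸ × 2.35×10⁷ = 4.25×10⁻¹⁹ A²
I_n = √(4.25×10⁻¹⁹) = 6.52×10⁻¹⁰ A = 652 pA

652 pA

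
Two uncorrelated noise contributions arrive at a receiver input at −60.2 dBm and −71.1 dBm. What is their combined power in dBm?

Convert to linear, add, convert back:
P₁ = 9.55×10⁻¹⁰ W, P₂ = 7.76×10⁻¹¹ W
P_tot = 1.03×10⁻⁹ W → 10 log₁₀(P_tot / 10⁻³) = −59.9 dBm

−59.9 dBm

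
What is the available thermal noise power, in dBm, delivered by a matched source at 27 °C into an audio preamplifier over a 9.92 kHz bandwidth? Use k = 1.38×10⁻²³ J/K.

−133.9 dBm

T = 27 °C + 273.15 = 300.15 K
P_n = kTB = 1.38×10⁻²³ × 300.15 × 9.92×10³ = 4.11×10⁻¹⁷ W
In dBm: 10 log₁₀(4.11×10⁻¹⁷ / 10⁻³) = −133.9 dBm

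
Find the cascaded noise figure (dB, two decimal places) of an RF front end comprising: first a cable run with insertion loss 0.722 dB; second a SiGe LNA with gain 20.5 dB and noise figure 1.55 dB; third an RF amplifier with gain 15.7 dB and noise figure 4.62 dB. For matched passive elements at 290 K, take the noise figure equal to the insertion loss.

2.32 dB

Convert to linear (a loss of L dB is a gain of −L dB): F_i = 10^(NF_i/10), G_i = 10^(G_i,dB/10)
  Stage 1: F_1 = 10^(0.722/10) = 1.181, G_1 = 10^(−0.722/10) = 0.8468
  Stage 2: F_2 = 10^(1.55/10) = 1.429, G_2 = 10^(20.5/10) = 112.2
  Stage 3: F_3 = 10^(4.62/10) = 2.897, G_3 = 10^(15.7/10) = 37.15
Friis cascade:
  F = 1.181 + (1.429 − 1)/0.8468 + (2.897 − 1)/95.02 = 1.707
NF = 10 log₁₀(1.707) = 2.32 dB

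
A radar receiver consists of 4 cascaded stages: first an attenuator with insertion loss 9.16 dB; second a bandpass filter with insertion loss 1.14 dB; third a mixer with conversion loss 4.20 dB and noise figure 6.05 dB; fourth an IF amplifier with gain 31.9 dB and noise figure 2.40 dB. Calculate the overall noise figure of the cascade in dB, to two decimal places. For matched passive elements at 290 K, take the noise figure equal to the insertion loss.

18.06 dB

Convert to linear (a loss of L dB is a gain of −L dB): F_i = 10^(NF_i/10), G_i = 10^(G_i,dB/10)
  Stage 1: F_1 = 10^(9.16/10) = 8.241, G_1 = 10^(−9.16/10) = 0.1213
  Stage 2: F_2 = 10^(1.14/10) = 1.300, G_2 = 10^(−1.14/10) = 0.7691
  Stage 3: F_3 = 10^(6.05/10) = 4.027, G_3 = 10^(−4.20/10) = 0.3802
  Stage 4: F_4 = 10^(2.40/10) = 1.738, G_4 = 10^(31.9/10) = 1549
Friis cascade:
  F = 8.241 + (1.300 − 1)/0.1213 + (4.027 − 1)/0.09333 + (1.738 − 1)/0.03548 = 63.95
NF = 10 log₁₀(63.95) = 18.06 dB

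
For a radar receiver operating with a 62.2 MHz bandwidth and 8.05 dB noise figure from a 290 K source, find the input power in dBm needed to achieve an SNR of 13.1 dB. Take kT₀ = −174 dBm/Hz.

−74.9 dBm

Sensitivity = −174 + 10 log₁₀(B) + NF + SNR_min
= −174 + 77.94 + 8.05 + 13.1
= −74.91 dBm → −74.9 dBm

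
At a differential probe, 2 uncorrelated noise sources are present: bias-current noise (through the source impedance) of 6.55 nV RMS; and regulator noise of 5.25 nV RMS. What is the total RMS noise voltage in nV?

8.39 nV

Uncorrelated sources add in power (mean-square): V_tot = √(ΣV_i²)
V_tot = √[(6.55×10⁻⁹)² + (5.25×10⁻⁹)²] = 8.39×10⁻⁹ V = 8.39 nV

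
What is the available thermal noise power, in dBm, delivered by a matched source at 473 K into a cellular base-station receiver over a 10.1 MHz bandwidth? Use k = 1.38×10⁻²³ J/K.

P_n = kTB = 1.38×10⁻²³ × 473 × 1.01×10⁷ = 6.59×10⁻¹⁴ W
In dBm: 10 log₁₀(6.59×10⁻¹⁴ / 10⁻³) = −101.8 dBm

−101.8 dBm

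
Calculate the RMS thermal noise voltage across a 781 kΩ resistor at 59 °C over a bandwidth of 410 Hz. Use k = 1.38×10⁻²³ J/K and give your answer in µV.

2.42 µV

T = 59 °C + 273.15 = 332.15 K
V_n = √(4kTRB)
4kTRB = 4 × 1.38×10⁻²³ × 332.15 × 7.81×10⁵ × 4.10×10² = 5.87×10⁻¹² V²
V_n = √(5.87×10⁻¹²) = 2.42×10⁻⁶ V = 2.42 µV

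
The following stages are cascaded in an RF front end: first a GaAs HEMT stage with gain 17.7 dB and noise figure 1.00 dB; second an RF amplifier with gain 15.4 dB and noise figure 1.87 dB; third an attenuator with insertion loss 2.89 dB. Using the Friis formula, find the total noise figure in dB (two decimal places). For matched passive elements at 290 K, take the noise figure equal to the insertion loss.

Convert to linear (a loss of L dB is a gain of −L dB): F_i = 10^(NF_i/10), G_i = 10^(G_i,dB/10)
  Stage 1: F_1 = 10^(1.00/10) = 1.259, G_1 = 10^(17.7/10) = 58.88
  Stage 2: F_2 = 10^(1.87/10) = 1.538, G_2 = 10^(15.4/10) = 34.67
  Stage 3: F_3 = 10^(2.89/10) = 1.945, G_3 = 10^(−2.89/10) = 0.5140
Friis cascade:
  F = 1.259 + (1.538 − 1)/58.88 + (1.945 − 1)/2042 = 1.269
NF = 10 log₁₀(1.269) = 1.03 dB

1.03 dB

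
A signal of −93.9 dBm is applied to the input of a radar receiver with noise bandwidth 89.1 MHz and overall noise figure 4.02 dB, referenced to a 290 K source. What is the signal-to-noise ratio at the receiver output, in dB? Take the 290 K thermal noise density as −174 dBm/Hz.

−3.4 dB

Noise floor: N = −174 + 10 log₁₀(B) + NF
10 log₁₀(8.91×10⁷) = 79.5 dB
N = −174 + 79.5 + 4.02 = −90.48 dBm
SNR = P_sig − N = −93.9 − (−90.48) = −3.42 dB → −3.4 dB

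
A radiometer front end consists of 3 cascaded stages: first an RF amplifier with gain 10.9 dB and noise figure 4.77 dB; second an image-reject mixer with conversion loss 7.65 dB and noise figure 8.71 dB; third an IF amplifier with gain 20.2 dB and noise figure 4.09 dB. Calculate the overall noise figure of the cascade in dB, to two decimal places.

6.30 dB

Convert to linear (a loss of L dB is a gain of −L dB): F_i = 10^(NF_i/10), G_i = 10^(G_i,dB/10)
  Stage 1: F_1 = 10^(4.77/10) = 2.999, G_1 = 10^(10.9/10) = 12.30
  Stage 2: F_2 = 10^(8.71/10) = 7.430, G_2 = 10^(−7.65/10) = 0.1718
  Stage 3: F_3 = 10^(4.09/10) = 2.564, G_3 = 10^(20.2/10) = 104.7
Friis cascade:
  F = 2.999 + (7.430 − 1)/12.30 + (2.564 − 1)/2.113 = 4.262
NF = 10 log₁₀(4.262) = 6.30 dB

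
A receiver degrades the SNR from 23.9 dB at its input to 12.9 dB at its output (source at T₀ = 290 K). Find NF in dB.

NF (dB) = SNR_in(dB) − SNR_out(dB) when the source is at T₀
NF = 23.9 − 12.9 = 11.0 dB

11.0 dB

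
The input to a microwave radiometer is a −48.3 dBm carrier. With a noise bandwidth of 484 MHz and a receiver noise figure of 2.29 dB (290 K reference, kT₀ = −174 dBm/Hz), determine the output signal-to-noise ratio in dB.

36.6 dB

Noise floor: N = −174 + 10 log₁₀(B) + NF
10 log₁₀(4.84×10⁸) = 86.85 dB
N = −174 + 86.85 + 2.29 = −84.86 dBm
SNR = P_sig − N = −48.3 − (−84.86) = 36.56 dB → 36.6 dB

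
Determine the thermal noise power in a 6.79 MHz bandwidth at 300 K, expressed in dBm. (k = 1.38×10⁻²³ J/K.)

−105.5 dBm

P_n = kTB = 1.38×10⁻²³ × 300 × 6.79×10⁶ = 2.81×10⁻¹⁴ W
In dBm: 10 log₁₀(2.81×10⁻¹⁴ / 10⁻³) = −105.5 dBm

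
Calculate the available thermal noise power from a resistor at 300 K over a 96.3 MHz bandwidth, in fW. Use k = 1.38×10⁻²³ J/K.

399 fW

P_n = kTB = 1.38×10⁻²³ × 300 × 9.63×10⁷ = 3.99×10⁻¹³ W = 399 fW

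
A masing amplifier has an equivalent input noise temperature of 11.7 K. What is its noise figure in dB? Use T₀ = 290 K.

0.172 dB

F = 1 + T_e/T₀ = 1 + 11.7/290 = 1.04034
NF = 10 log₁₀(1.04034) = 0.172 dB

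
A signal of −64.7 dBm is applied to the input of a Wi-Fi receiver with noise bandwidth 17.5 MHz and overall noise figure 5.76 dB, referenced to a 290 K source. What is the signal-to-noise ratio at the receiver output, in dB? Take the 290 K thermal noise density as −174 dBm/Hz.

31.1 dB

Noise floor: N = −174 + 10 log₁₀(B) + NF
10 log₁₀(1.75×10⁷) = 72.43 dB
N = −174 + 72.43 + 5.76 = −95.81 dBm
SNR = P_sig − N = −64.7 − (−95.81) = 31.11 dB → 31.1 dB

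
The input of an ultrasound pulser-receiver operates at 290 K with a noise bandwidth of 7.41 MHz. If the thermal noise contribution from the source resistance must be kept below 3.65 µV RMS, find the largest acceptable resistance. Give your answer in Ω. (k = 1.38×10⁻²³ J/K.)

112 Ω

Johnson–Nyquist: V_n = √(4kTRB) ⇒ R = V_n² / (4kTB)
4kTB = 4 × 1.38×10⁻²³ × 290 × 7.41×10⁶ = 1.19×10⁻¹³
R = (3.65×10⁻⁶)² / 1.19×10⁻¹³ = 1.12×10² Ω = 112 Ω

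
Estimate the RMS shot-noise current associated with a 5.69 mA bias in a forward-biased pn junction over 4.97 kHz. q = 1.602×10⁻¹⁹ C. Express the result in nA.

I_n = √(2qI·B)
2qI·B = 2 × 1.602×10⁻¹⁹ × 5.69×10⁻³ × 4.97×10³ = 9.06×10⁻¹⁸ A²
I_n = √(9.06×10⁻¹⁸) = 3.01×10⁻⁹ A = 3.01 nA

3.01 nA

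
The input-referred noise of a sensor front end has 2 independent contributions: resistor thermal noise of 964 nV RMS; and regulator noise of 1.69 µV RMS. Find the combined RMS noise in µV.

Uncorrelated sources add in power (mean-square): V_tot = √(ΣV_i²)
V_tot = √[(9.64×10⁻⁷)² + (1.69×10⁻⁶)²] = 1.95×10⁻⁶ V = 1.95 µV

1.95 µV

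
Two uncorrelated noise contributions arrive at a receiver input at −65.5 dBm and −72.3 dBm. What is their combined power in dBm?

−64.7 dBm

Convert to linear, add, convert back:
P₁ = 2.82×10⁻¹⁰ W, P₂ = 5.89×10⁻¹¹ W
P_tot = 3.41×10⁻¹⁰ W → 10 log₁₀(P_tot / 10⁻³) = −64.7 dBm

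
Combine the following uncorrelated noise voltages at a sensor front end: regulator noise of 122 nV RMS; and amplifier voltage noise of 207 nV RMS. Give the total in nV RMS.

240 nV

Uncorrelated sources add in power (mean-square): V_tot = √(ΣV_i²)
V_tot = √[(1.22×10⁻⁷)² + (2.07×10⁻⁷)²] = 2.40×10⁻⁷ V = 240 nV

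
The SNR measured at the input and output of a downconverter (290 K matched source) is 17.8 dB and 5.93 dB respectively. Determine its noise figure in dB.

11.87 dB

NF (dB) = SNR_in(dB) − SNR_out(dB) when the source is at T₀
NF = 17.8 − 5.93 = 11.87 dB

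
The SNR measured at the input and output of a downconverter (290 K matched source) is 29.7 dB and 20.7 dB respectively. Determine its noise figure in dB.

NF (dB) = SNR_in(dB) − SNR_out(dB) when the source is at T₀
NF = 29.7 − 20.7 = 9.0 dB

9.0 dB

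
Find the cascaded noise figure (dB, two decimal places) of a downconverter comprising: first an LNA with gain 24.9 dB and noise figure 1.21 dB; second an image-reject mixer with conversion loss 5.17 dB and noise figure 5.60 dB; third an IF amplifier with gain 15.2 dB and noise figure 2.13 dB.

1.26 dB

Convert to linear (a loss of L dB is a gain of −L dB): F_i = 10^(NF_i/10), G_i = 10^(G_i,dB/10)
  Stage 1: F_1 = 10^(1.21/10) = 1.321, G_1 = 10^(24.9/10) = 309.0
  Stage 2: F_2 = 10^(5.60/10) = 3.631, G_2 = 10^(−5.17/10) = 0.3041
  Stage 3: F_3 = 10^(2.13/10) = 1.633, G_3 = 10^(15.2/10) = 33.11
Friis cascade:
  F = 1.321 + (3.631 − 1)/309.0 + (1.633 − 1)/93.97 = 1.337
NF = 10 log₁₀(1.337) = 1.26 dB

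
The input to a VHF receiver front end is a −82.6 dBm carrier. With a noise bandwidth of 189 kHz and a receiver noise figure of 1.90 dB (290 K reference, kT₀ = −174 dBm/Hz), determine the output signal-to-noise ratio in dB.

36.7 dB

Noise floor: N = −174 + 10 log₁₀(B) + NF
10 log₁₀(1.89×10⁵) = 52.76 dB
N = −174 + 52.76 + 1.90 = −119.34 dBm
SNR = P_sig − N = −82.6 − (−119.34) = 36.74 dB → 36.7 dB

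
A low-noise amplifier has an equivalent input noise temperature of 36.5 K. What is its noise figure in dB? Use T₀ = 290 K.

F = 1 + T_e/T₀ = 1 + 36.5/290 = 1.12586
NF = 10 log₁₀(1.12586) = 0.515 dB

0.515 dB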